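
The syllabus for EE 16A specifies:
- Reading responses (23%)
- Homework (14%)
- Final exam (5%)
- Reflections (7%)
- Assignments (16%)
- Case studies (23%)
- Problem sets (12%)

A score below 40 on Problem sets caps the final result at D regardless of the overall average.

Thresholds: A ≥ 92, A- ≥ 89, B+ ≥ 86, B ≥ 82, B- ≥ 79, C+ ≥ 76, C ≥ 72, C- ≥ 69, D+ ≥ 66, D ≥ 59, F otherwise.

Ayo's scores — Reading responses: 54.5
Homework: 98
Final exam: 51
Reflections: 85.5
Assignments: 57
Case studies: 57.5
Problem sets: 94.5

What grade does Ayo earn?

Problem sets score 94.5 ≥ 40: minimum met.
Weighted total:
  Reading responses 54.5 × 0.23 = 12.535
  Homework 98 × 0.14 = 13.72
  Final exam 51 × 0.05 = 2.55
  Reflections 85.5 × 0.07 = 5.985
  Assignments 57 × 0.16 = 9.12
  Case studies 57.5 × 0.23 = 13.225
  Problem sets 94.5 × 0.12 = 11.34
Sum = 68.475
68.475 is ≥ 66 and < 69 → D+

D+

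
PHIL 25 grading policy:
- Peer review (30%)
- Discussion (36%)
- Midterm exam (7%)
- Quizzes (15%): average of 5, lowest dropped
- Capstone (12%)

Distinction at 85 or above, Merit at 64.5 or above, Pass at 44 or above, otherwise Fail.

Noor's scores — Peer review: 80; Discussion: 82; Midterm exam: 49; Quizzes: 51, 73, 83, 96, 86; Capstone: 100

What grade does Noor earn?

Merit

Quizzes: drop 51 → average of remaining 4 = 338/4 = 84.5
Weighted total:
  Peer review 80 × 0.3 = 24
  Discussion 82 × 0.36 = 29.52
  Midterm exam 49 × 0.07 = 3.43
  Quizzes 84.5 × 0.15 = 12.675
  Capstone 100 × 0.12 = 12
Sum = 81.625
81.625 is ≥ 64.5 and < 85 → Merit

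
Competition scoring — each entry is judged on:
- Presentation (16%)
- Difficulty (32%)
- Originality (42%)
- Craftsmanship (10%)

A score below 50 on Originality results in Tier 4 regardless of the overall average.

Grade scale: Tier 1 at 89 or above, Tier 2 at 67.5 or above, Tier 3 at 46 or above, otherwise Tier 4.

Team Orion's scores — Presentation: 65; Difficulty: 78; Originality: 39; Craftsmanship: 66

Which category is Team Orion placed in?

Originality score 39 < 50: minimum not met.
Weighted total:
  Presentation 65 × 0.16 = 10.4
  Difficulty 78 × 0.32 = 24.96
  Originality 39 × 0.42 = 16.38
  Craftsmanship 66 × 0.1 = 6.6
Sum = 58.34
Because the Originality minimum was not met, the result is Tier 4.

Tier 4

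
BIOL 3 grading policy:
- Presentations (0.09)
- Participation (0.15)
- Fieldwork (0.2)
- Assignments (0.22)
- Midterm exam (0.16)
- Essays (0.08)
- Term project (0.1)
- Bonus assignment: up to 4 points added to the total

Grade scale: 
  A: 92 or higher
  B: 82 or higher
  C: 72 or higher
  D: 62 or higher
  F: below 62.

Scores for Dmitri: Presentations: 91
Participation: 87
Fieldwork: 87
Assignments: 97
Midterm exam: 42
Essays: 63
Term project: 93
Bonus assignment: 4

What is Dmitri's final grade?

B

Weighted total:
  Presentations 91 × 0.09 = 8.19
  Participation 87 × 0.15 = 13.05
  Fieldwork 87 × 0.2 = 17.4
  Assignments 97 × 0.22 = 21.34
  Midterm exam 42 × 0.16 = 6.72
  Essays 63 × 0.08 = 5.04
  Term project 93 × 0.1 = 9.3
Sum = 81.04
Bonus assignment: 81.04 + 4 = 85.04
85.04 is ≥ 82 and < 92 → B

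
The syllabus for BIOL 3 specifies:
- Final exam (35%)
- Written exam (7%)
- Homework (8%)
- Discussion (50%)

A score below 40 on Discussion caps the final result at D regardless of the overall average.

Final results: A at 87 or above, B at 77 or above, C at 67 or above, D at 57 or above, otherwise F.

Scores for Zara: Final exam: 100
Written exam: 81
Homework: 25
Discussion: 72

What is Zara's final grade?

B

Discussion score 72 ≥ 40: minimum met.
Weighted total:
  Final exam 100 × 0.35 = 35
  Written exam 81 × 0.07 = 5.67
  Homework 25 × 0.08 = 2
  Discussion 72 × 0.5 = 36
Sum = 78.67
78.67 is ≥ 77 and < 87 → B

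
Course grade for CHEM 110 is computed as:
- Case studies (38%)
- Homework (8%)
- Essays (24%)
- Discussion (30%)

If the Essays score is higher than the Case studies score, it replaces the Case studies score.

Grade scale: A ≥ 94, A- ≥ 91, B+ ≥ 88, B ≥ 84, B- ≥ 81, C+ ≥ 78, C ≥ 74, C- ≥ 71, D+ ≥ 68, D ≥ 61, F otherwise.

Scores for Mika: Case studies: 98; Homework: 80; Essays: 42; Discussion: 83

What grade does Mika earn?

C+

Essays (42) ≤ Case studies (98), so Case studies stays at 98.
Weighted total:
  Case studies 98 × 0.38 = 37.24
  Homework 80 × 0.08 = 6.4
  Essays 42 × 0.24 = 10.08
  Discussion 83 × 0.3 = 24.9
Sum = 78.62
78.62 is ≥ 78 and < 81 → C+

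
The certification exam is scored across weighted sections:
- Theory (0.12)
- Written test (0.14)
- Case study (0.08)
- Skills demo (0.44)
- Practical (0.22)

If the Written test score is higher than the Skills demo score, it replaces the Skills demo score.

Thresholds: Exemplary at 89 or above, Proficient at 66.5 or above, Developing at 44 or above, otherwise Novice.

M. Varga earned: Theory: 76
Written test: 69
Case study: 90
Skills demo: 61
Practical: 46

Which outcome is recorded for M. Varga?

Developing

Written test (69) > Skills demo (61), so Skills demo counts as 69.
Weighted total:
  Theory 76 × 0.12 = 9.12
  Written test 69 × 0.14 = 9.66
  Case study 90 × 0.08 = 7.2
  Skills demo 69 × 0.44 = 30.36
  Practical 46 × 0.22 = 10.12
Sum = 66.46
66.46 is ≥ 44 and < 66.5 → Developing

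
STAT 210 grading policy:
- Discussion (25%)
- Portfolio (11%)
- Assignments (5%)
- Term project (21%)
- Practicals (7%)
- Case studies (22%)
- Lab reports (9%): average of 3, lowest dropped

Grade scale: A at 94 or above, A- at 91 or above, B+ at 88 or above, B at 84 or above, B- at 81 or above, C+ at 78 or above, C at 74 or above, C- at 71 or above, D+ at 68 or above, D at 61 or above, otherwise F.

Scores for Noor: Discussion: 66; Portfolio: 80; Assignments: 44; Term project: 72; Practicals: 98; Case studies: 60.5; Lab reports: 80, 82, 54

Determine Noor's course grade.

Lab reports: drop 54 → average of remaining 2 = 162/2 = 81
Weighted total:
  Discussion 66 × 0.25 = 16.5
  Portfolio 80 × 0.11 = 8.8
  Assignments 44 × 0.05 = 2.2
  Term project 72 × 0.21 = 15.12
  Practicals 98 × 0.07 = 6.86
  Case studies 60.5 × 0.22 = 13.31
  Lab reports 81 × 0.09 = 7.29
Sum = 70.08
70.08 is ≥ 68 and < 71 → D+

D+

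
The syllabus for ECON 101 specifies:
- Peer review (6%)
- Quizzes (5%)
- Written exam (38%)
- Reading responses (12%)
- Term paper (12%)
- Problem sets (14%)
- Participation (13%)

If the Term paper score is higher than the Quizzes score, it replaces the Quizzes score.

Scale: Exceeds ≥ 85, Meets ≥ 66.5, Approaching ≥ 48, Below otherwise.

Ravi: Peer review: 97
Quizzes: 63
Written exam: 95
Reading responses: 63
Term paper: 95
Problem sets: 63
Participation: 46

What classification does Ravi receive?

Term paper (95) > Quizzes (63), so Quizzes counts as 95.
Weighted total:
  Peer review 97 × 0.06 = 5.82
  Quizzes 95 × 0.05 = 4.75
  Written exam 95 × 0.38 = 36.1
  Reading responses 63 × 0.12 = 7.56
  Term paper 95 × 0.12 = 11.4
  Problem sets 63 × 0.14 = 8.82
  Participation 46 × 0.13 = 5.98
Sum = 80.43
80.43 is ≥ 66.5 and < 85 → Meets

Meets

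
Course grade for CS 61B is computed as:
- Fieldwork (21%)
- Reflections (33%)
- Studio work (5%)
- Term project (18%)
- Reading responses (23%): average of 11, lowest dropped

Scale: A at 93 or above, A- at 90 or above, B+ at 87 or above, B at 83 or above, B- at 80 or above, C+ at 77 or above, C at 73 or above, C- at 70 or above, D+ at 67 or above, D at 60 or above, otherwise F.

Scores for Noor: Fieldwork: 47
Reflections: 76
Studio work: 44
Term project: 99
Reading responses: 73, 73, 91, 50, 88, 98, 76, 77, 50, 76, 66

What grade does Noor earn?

C-

Reading responses: drop 50 → average of remaining 10 = 768/10 = 76.8
Weighted total:
  Fieldwork 47 × 0.21 = 9.87
  Reflections 76 × 0.33 = 25.08
  Studio work 44 × 0.05 = 2.2
  Term project 99 × 0.18 = 17.82
  Reading responses 76.8 × 0.23 = 17.664
Sum = 72.634
72.634 is ≥ 70 and < 73 → C-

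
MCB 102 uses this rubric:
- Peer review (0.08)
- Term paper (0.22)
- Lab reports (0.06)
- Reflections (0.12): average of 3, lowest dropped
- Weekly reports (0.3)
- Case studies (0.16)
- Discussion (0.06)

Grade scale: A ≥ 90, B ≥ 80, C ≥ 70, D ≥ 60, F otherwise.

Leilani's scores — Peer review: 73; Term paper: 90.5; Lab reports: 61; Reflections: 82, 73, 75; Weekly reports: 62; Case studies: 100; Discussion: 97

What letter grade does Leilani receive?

Reflections: drop 73 → average of remaining 2 = 157/2 = 78.5
Weighted total:
  Peer review 73 × 0.08 = 5.84
  Term paper 90.5 × 0.22 = 19.91
  Lab reports 61 × 0.06 = 3.66
  Reflections 78.5 × 0.12 = 9.42
  Weekly reports 62 × 0.3 = 18.6
  Case studies 100 × 0.16 = 16
  Discussion 97 × 0.06 = 5.82
Sum = 79.25
79.25 is ≥ 70 and < 80 → C

C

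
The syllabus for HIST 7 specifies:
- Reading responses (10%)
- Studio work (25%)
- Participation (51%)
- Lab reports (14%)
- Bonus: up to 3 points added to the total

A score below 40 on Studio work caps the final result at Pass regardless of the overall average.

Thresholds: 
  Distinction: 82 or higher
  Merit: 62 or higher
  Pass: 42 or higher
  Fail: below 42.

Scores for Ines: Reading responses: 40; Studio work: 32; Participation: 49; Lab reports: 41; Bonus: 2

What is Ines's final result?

Studio work score 32 < 40: minimum not met.
Weighted total:
  Reading responses 40 × 0.1 = 4
  Studio work 32 × 0.25 = 8
  Participation 49 × 0.51 = 24.99
  Lab reports 41 × 0.14 = 5.74
Sum = 42.73
Bonus: 42.73 + 2 = 44.73
44.73 would be Pass; cap at Pass applies → Pass.

Pass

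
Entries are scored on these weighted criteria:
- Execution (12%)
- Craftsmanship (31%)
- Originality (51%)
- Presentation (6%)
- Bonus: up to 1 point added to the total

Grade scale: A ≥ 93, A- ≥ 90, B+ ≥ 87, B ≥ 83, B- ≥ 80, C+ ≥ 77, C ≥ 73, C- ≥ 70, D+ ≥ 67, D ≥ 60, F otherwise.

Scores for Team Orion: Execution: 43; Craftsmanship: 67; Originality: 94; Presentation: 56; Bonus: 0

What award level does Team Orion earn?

C+

Weighted total:
  Execution 43 × 0.12 = 5.16
  Craftsmanship 67 × 0.31 = 20.77
  Originality 94 × 0.51 = 47.94
  Presentation 56 × 0.06 = 3.36
Sum = 77.23
Bonus: 77.23 + 0 = 77.23
77.23 is ≥ 77 and < 80 → C+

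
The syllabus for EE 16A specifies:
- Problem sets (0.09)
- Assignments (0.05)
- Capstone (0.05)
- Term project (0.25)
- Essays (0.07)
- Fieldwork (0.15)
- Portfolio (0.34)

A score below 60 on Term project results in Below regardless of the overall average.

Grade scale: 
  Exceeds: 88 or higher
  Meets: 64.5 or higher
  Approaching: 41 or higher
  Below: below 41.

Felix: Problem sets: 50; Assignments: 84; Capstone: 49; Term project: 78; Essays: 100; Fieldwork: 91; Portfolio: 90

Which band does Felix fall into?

Meets

Term project score 78 ≥ 60: minimum met.
Weighted total:
  Problem sets 50 × 0.09 = 4.5
  Assignments 84 × 0.05 = 4.2
  Capstone 49 × 0.05 = 2.45
  Term project 78 × 0.25 = 19.5
  Essays 100 × 0.07 = 7
  Fieldwork 91 × 0.15 = 13.65
  Portfolio 90 × 0.34 = 30.6
Sum = 81.9
81.9 is ≥ 64.5 and < 88 → Meets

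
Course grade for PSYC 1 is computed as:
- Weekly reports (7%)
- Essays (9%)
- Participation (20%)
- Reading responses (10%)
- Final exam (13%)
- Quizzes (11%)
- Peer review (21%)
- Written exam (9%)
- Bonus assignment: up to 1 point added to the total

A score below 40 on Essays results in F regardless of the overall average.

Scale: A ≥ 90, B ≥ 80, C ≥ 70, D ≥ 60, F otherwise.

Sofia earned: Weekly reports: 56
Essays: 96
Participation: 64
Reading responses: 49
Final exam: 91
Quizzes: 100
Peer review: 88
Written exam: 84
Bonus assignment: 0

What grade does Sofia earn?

C

Essays score 96 ≥ 40: minimum met.
Weighted total:
  Weekly reports 56 × 0.07 = 3.92
  Essays 96 × 0.09 = 8.64
  Participation 64 × 0.2 = 12.8
  Reading responses 49 × 0.1 = 4.9
  Final exam 91 × 0.13 = 11.83
  Quizzes 100 × 0.11 = 11
  Peer review 88 × 0.21 = 18.48
  Written exam 84 × 0.09 = 7.56
Sum = 79.13
Bonus assignment: 79.13 + 0 = 79.13
79.13 is ≥ 70 and < 80 → C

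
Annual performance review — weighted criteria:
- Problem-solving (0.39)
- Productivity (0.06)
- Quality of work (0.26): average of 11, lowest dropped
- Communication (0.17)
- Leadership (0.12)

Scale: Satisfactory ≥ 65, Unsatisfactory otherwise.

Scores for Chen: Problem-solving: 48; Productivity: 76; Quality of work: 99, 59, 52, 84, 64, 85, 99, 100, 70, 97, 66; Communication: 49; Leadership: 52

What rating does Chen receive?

Unsatisfactory

Quality of work: drop 52 → average of remaining 10 = 823/10 = 82.3
Weighted total:
  Problem-solving 48 × 0.39 = 18.72
  Productivity 76 × 0.06 = 4.56
  Quality of work 82.3 × 0.26 = 21.398
  Communication 49 × 0.17 = 8.33
  Leadership 52 × 0.12 = 6.24
Sum = 59.248
59.248 < 65 → Unsatisfactory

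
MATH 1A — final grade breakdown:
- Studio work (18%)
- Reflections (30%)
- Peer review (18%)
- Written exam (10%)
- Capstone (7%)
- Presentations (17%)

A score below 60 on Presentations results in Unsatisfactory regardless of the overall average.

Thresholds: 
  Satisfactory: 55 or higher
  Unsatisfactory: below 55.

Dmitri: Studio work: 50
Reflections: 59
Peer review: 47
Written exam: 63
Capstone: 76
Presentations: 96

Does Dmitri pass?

Satisfactory

Presentations score 96 ≥ 60: minimum met.
Weighted total:
  Studio work 50 × 0.18 = 9
  Reflections 59 × 0.3 = 17.7
  Peer review 47 × 0.18 = 8.46
  Written exam 63 × 0.1 = 6.3
  Capstone 76 × 0.07 = 5.32
  Presentations 96 × 0.17 = 16.32
Sum = 63.1
63.1 ≥ 55 → Satisfactory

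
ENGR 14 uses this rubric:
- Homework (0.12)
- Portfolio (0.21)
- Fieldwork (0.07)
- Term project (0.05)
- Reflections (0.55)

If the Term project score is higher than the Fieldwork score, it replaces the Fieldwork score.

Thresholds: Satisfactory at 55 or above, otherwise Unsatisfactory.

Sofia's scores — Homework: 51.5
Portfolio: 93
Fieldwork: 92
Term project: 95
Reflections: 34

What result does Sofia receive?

Term project (95) > Fieldwork (92), so Fieldwork counts as 95.
Weighted total:
  Homework 51.5 × 0.12 = 6.18
  Portfolio 93 × 0.21 = 19.53
  Fieldwork 95 × 0.07 = 6.65
  Term project 95 × 0.05 = 4.75
  Reflections 34 × 0.55 = 18.7
Sum = 55.81
55.81 ≥ 55 → Satisfactory

Satisfactory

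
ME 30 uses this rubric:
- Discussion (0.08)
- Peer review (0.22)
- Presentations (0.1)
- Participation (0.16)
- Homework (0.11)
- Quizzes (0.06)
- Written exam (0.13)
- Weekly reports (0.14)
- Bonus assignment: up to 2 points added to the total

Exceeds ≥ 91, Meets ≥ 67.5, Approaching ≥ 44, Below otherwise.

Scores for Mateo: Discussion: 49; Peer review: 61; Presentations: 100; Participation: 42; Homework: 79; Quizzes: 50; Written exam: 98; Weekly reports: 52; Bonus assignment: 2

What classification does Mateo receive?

Weighted total:
  Discussion 49 × 0.08 = 3.92
  Peer review 61 × 0.22 = 13.42
  Presentations 100 × 0.1 = 10
  Participation 42 × 0.16 = 6.72
  Homework 79 × 0.11 = 8.69
  Quizzes 50 × 0.06 = 3
  Written exam 98 × 0.13 = 12.74
  Weekly reports 52 × 0.14 = 7.28
Sum = 65.77
Bonus assignment: 65.77 + 2 = 67.77
67.77 is ≥ 67.5 and < 91 → Meets

Meets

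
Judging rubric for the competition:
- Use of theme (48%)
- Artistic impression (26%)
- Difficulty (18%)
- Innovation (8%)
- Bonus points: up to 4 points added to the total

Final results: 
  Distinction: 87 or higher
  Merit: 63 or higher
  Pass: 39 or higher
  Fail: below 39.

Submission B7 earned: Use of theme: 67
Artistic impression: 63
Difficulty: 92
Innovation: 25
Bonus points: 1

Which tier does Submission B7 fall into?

Merit

Weighted total:
  Use of theme 67 × 0.48 = 32.16
  Artistic impression 63 × 0.26 = 16.38
  Difficulty 92 × 0.18 = 16.56
  Innovation 25 × 0.08 = 2
Sum = 67.1
Bonus points: 67.1 + 1 = 68.1
68.1 is ≥ 63 and < 87 → Merit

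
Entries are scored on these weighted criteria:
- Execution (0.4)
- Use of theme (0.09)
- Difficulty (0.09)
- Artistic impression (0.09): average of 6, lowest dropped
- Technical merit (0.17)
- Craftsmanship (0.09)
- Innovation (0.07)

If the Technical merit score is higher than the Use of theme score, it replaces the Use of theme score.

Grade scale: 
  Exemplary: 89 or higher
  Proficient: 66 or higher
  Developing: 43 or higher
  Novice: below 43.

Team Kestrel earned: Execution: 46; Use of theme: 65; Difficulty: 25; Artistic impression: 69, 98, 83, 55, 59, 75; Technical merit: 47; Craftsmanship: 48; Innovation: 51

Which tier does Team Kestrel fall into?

Artistic impression: drop 55 → average of remaining 5 = 384/5 = 76.8
Technical merit (47) ≤ Use of theme (65), so Use of theme stays at 65.
Weighted total:
  Execution 46 × 0.4 = 18.4
  Use of theme 65 × 0.09 = 5.85
  Difficulty 25 × 0.09 = 2.25
  Artistic impression 76.8 × 0.09 = 6.912
  Technical merit 47 × 0.17 = 7.99
  Craftsmanship 48 × 0.09 = 4.32
  Innovation 51 × 0.07 = 3.57
Sum = 49.292
49.292 is ≥ 43 and < 66 → Developing

Developing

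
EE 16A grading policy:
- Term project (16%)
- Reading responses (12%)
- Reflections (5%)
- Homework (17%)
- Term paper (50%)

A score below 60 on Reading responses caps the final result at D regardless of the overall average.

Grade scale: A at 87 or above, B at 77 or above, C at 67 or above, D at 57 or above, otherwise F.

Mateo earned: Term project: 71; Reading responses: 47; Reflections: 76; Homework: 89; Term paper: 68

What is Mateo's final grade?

Reading responses score 47 < 60: minimum not met.
Weighted total:
  Term project 71 × 0.16 = 11.36
  Reading responses 47 × 0.12 = 5.64
  Reflections 76 × 0.05 = 3.8
  Homework 89 × 0.17 = 15.13
  Term paper 68 × 0.5 = 34
Sum = 69.93
69.93 would be C; cap at D applies → D.

D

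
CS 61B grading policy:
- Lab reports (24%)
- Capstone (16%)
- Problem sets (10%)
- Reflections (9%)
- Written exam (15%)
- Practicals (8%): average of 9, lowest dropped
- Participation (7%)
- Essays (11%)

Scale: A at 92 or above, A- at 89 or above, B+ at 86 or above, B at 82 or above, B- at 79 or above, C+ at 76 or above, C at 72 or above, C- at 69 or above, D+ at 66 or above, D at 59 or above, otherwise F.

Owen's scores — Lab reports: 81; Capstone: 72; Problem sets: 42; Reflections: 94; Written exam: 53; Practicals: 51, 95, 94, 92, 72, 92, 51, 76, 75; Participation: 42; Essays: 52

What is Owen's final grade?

D+

Practicals: drop 51 → average of remaining 8 = 647/8 = 80.875
Weighted total:
  Lab reports 81 × 0.24 = 19.44
  Capstone 72 × 0.16 = 11.52
  Problem sets 42 × 0.1 = 4.2
  Reflections 94 × 0.09 = 8.46
  Written exam 53 × 0.15 = 7.95
  Practicals 80.875 × 0.08 = 6.47
  Participation 42 × 0.07 = 2.94
  Essays 52 × 0.11 = 5.72
Sum = 66.7
66.7 is ≥ 66 and < 69 → D+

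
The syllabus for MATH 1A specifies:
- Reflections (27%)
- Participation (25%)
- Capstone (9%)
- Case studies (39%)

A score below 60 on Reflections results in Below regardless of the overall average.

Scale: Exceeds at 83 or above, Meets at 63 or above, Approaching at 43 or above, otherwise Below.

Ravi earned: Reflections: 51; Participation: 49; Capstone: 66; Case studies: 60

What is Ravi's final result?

Below

Reflections score 51 < 60: minimum not met.
Weighted total:
  Reflections 51 × 0.27 = 13.77
  Participation 49 × 0.25 = 12.25
  Capstone 66 × 0.09 = 5.94
  Case studies 60 × 0.39 = 23.4
Sum = 55.36
Because the Reflections minimum was not met, the result is Below.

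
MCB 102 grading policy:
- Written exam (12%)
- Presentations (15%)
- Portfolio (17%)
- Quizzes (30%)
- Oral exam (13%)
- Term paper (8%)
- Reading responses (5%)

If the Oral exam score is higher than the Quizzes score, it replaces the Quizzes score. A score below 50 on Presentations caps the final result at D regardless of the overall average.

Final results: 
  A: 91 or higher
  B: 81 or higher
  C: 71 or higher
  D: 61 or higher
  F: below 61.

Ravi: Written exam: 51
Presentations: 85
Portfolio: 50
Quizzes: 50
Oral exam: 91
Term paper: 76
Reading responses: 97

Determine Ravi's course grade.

C

Oral exam (91) > Quizzes (50), so Quizzes counts as 91.
Presentations score 85 ≥ 50: minimum met.
Weighted total:
  Written exam 51 × 0.12 = 6.12
  Presentations 85 × 0.15 = 12.75
  Portfolio 50 × 0.17 = 8.5
  Quizzes 91 × 0.3 = 27.3
  Oral exam 91 × 0.13 = 11.83
  Term paper 76 × 0.08 = 6.08
  Reading responses 97 × 0.05 = 4.85
Sum = 77.43
77.43 is ≥ 71 and < 81 → C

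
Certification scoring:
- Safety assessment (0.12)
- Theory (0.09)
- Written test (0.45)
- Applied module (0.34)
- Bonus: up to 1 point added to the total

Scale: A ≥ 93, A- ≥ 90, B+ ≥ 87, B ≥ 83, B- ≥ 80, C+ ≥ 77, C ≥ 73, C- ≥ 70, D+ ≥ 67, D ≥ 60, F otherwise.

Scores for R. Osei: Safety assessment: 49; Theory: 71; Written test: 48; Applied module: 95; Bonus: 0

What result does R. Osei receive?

D

Weighted total:
  Safety assessment 49 × 0.12 = 5.88
  Theory 71 × 0.09 = 6.39
  Written test 48 × 0.45 = 21.6
  Applied module 95 × 0.34 = 32.3
Sum = 66.17
Bonus: 66.17 + 0 = 66.17
66.17 is ≥ 60 and < 67 → D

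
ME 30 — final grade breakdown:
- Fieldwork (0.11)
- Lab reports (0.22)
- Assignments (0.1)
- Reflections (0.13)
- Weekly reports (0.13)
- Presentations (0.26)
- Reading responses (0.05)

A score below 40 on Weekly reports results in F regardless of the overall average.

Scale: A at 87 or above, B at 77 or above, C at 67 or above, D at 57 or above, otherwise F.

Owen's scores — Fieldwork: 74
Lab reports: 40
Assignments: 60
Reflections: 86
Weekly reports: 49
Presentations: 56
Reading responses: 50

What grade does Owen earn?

Weekly reports score 49 ≥ 40: minimum met.
Weighted total:
  Fieldwork 74 × 0.11 = 8.14
  Lab reports 40 × 0.22 = 8.8
  Assignments 60 × 0.1 = 6
  Reflections 86 × 0.13 = 11.18
  Weekly reports 49 × 0.13 = 6.37
  Presentations 56 × 0.26 = 14.56
  Reading responses 50 × 0.05 = 2.5
Sum = 57.55
57.55 is ≥ 57 and < 67 → D

D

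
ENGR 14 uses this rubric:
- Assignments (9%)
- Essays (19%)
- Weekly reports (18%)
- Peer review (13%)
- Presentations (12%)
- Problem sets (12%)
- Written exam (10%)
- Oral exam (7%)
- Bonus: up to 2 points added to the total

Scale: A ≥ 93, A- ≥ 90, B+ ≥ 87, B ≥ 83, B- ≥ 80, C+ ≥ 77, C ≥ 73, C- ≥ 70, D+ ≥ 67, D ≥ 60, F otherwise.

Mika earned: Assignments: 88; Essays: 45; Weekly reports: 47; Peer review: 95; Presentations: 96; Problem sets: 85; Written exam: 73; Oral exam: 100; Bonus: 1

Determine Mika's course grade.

C

Weighted total:
  Assignments 88 × 0.09 = 7.92
  Essays 45 × 0.19 = 8.55
  Weekly reports 47 × 0.18 = 8.46
  Peer review 95 × 0.13 = 12.35
  Presentations 96 × 0.12 = 11.52
  Problem sets 85 × 0.12 = 10.2
  Written exam 73 × 0.1 = 7.3
  Oral exam 100 × 0.07 = 7
Sum = 73.3
Bonus: 73.3 + 1 = 74.3
74.3 is ≥ 73 and < 77 → C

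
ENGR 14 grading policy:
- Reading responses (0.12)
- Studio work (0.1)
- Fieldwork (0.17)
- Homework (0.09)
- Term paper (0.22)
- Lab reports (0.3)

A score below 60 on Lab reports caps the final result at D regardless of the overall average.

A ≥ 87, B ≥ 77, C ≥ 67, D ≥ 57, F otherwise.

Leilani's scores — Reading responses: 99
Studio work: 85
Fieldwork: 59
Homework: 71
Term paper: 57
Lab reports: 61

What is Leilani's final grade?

Lab reports score 61 ≥ 60: minimum met.
Weighted total:
  Reading responses 99 × 0.12 = 11.88
  Studio work 85 × 0.1 = 8.5
  Fieldwork 59 × 0.17 = 10.03
  Homework 71 × 0.09 = 6.39
  Term paper 57 × 0.22 = 12.54
  Lab reports 61 × 0.3 = 18.3
Sum = 67.64
67.64 is ≥ 67 and < 77 → C

C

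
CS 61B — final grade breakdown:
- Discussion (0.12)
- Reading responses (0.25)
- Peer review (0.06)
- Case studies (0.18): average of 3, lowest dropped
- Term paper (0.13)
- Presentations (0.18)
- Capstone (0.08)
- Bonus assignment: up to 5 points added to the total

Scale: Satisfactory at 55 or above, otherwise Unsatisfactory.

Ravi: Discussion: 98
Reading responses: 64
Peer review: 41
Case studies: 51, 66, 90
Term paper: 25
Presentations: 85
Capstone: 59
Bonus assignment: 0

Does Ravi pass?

Satisfactory

Case studies: drop 51 → average of remaining 2 = 156/2 = 78
Weighted total:
  Discussion 98 × 0.12 = 11.76
  Reading responses 64 × 0.25 = 16
  Peer review 41 × 0.06 = 2.46
  Case studies 78 × 0.18 = 14.04
  Term paper 25 × 0.13 = 3.25
  Presentations 85 × 0.18 = 15.3
  Capstone 59 × 0.08 = 4.72
Sum = 67.53
Bonus assignment: 67.53 + 0 = 67.53
67.53 ≥ 55 → Satisfactory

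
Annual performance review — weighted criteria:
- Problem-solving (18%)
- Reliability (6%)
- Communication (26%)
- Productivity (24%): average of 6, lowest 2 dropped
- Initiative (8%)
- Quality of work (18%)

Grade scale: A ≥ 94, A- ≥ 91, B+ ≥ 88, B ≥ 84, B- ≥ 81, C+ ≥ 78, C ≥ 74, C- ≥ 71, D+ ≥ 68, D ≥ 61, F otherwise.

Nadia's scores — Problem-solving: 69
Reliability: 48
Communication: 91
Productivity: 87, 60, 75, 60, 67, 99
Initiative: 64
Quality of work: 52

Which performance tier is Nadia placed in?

Productivity: drop 60, 60 → average of remaining 4 = 328/4 = 82
Weighted total:
  Problem-solving 69 × 0.18 = 12.42
  Reliability 48 × 0.06 = 2.88
  Communication 91 × 0.26 = 23.66
  Productivity 82 × 0.24 = 19.68
  Initiative 64 × 0.08 = 5.12
  Quality of work 52 × 0.18 = 9.36
Sum = 73.12
73.12 is ≥ 71 and < 74 → C-

C-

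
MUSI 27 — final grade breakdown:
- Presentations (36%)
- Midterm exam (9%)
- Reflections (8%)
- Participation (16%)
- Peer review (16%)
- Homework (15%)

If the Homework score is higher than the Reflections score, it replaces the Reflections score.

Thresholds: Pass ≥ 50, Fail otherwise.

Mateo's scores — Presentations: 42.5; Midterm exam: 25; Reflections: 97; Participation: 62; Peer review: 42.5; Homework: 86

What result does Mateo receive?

Homework (86) ≤ Reflections (97), so Reflections stays at 97.
Weighted total:
  Presentations 42.5 × 0.36 = 15.3
  Midterm exam 25 × 0.09 = 2.25
  Reflections 97 × 0.08 = 7.76
  Participation 62 × 0.16 = 9.92
  Peer review 42.5 × 0.16 = 6.8
  Homework 86 × 0.15 = 12.9
Sum = 54.93
54.93 ≥ 50 → Pass

Pass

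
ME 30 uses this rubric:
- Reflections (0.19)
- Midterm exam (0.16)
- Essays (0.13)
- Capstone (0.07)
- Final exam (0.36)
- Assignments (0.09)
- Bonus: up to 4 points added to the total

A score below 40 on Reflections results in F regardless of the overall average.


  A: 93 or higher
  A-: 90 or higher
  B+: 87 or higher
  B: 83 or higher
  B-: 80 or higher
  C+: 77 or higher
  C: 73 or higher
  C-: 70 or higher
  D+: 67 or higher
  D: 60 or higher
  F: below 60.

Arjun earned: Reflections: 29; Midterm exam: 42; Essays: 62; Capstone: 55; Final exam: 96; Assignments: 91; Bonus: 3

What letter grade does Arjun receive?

Reflections score 29 < 40: minimum not met.
Weighted total:
  Reflections 29 × 0.19 = 5.51
  Midterm exam 42 × 0.16 = 6.72
  Essays 62 × 0.13 = 8.06
  Capstone 55 × 0.07 = 3.85
  Final exam 96 × 0.36 = 34.56
  Assignments 91 × 0.09 = 8.19
Sum = 66.89
Bonus: 66.89 + 3 = 69.89
Because the Reflections minimum was not met, the result is F.

F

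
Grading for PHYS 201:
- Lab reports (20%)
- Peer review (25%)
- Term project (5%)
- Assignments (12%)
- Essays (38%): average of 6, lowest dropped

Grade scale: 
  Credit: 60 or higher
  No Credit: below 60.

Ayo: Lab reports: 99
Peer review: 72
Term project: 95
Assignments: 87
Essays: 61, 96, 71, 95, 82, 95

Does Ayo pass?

Essays: drop 61 → average of remaining 5 = 439/5 = 87.8
Weighted total:
  Lab reports 99 × 0.2 = 19.8
  Peer review 72 × 0.25 = 18
  Term project 95 × 0.05 = 4.75
  Assignments 87 × 0.12 = 10.44
  Essays 87.8 × 0.38 = 33.364
Sum = 86.354
86.354 ≥ 60 → Credit

Credit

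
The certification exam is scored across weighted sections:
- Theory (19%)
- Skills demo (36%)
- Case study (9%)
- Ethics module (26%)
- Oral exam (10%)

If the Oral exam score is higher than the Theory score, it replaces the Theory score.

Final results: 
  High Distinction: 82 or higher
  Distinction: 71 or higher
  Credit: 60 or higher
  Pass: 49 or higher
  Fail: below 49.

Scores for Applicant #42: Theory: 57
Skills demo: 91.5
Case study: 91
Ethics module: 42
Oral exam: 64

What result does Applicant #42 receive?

Credit

Oral exam (64) > Theory (57), so Theory counts as 64.
Weighted total:
  Theory 64 × 0.19 = 12.16
  Skills demo 91.5 × 0.36 = 32.94
  Case study 91 × 0.09 = 8.19
  Ethics module 42 × 0.26 = 10.92
  Oral exam 64 × 0.1 = 6.4
Sum = 70.61
70.61 is ≥ 60 and < 71 → Credit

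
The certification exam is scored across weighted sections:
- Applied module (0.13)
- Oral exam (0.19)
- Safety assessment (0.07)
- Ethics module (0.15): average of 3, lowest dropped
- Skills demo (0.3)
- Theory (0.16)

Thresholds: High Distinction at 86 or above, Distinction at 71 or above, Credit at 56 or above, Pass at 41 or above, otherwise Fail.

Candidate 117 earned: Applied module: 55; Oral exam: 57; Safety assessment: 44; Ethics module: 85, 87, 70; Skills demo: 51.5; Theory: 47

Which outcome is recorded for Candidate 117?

Ethics module: drop 70 → average of remaining 2 = 172/2 = 86
Weighted total:
  Applied module 55 × 0.13 = 7.15
  Oral exam 57 × 0.19 = 10.83
  Safety assessment 44 × 0.07 = 3.08
  Ethics module 86 × 0.15 = 12.9
  Skills demo 51.5 × 0.3 = 15.45
  Theory 47 × 0.16 = 7.52
Sum = 56.93
56.93 is ≥ 56 and < 71 → Credit

Credit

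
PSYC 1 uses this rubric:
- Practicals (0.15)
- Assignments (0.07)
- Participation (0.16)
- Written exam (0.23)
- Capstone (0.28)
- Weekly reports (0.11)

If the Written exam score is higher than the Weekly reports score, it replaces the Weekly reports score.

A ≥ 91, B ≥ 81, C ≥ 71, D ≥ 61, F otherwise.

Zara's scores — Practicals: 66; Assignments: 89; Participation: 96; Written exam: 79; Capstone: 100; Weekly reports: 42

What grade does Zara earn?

B

Written exam (79) > Weekly reports (42), so Weekly reports counts as 79.
Weighted total:
  Practicals 66 × 0.15 = 9.9
  Assignments 89 × 0.07 = 6.23
  Participation 96 × 0.16 = 15.36
  Written exam 79 × 0.23 = 18.17
  Capstone 100 × 0.28 = 28
  Weekly reports 79 × 0.11 = 8.69
Sum = 86.35
86.35 is ≥ 81 and < 91 → B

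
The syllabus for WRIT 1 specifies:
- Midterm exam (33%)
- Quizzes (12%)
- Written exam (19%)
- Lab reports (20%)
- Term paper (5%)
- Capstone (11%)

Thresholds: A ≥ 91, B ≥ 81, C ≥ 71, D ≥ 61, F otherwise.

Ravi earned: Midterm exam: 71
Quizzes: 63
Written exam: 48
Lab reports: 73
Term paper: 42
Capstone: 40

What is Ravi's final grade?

Weighted total:
  Midterm exam 71 × 0.33 = 23.43
  Quizzes 63 × 0.12 = 7.56
  Written exam 48 × 0.19 = 9.12
  Lab reports 73 × 0.2 = 14.6
  Term paper 42 × 0.05 = 2.1
  Capstone 40 × 0.11 = 4.4
Sum = 61.21
61.21 is ≥ 61 and < 71 → D

D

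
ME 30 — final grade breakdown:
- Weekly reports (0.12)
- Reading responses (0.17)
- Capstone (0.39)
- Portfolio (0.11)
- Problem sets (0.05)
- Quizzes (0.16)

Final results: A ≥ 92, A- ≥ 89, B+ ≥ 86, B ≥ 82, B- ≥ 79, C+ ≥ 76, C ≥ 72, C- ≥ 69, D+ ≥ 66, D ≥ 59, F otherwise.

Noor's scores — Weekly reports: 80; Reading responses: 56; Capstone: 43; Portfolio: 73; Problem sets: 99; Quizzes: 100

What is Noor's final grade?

Weighted total:
  Weekly reports 80 × 0.12 = 9.6
  Reading responses 56 × 0.17 = 9.52
  Capstone 43 × 0.39 = 16.77
  Portfolio 73 × 0.11 = 8.03
  Problem sets 99 × 0.05 = 4.95
  Quizzes 100 × 0.16 = 16
Sum = 64.87
64.87 is ≥ 59 and < 66 → D

D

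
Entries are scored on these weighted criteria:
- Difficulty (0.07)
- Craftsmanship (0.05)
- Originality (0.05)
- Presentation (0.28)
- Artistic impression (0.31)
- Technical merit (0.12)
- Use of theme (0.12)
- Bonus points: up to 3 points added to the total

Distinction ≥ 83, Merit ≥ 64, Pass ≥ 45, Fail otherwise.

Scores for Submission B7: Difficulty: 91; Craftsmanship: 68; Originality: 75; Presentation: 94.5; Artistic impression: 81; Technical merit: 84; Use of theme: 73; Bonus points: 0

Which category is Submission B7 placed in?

Weighted total:
  Difficulty 91 × 0.07 = 6.37
  Craftsmanship 68 × 0.05 = 3.4
  Originality 75 × 0.05 = 3.75
  Presentation 94.5 × 0.28 = 26.46
  Artistic impression 81 × 0.31 = 25.11
  Technical merit 84 × 0.12 = 10.08
  Use of theme 73 × 0.12 = 8.76
Sum = 83.93
Bonus points: 83.93 + 0 = 83.93
83.93 ≥ 83 → Distinction

Distinction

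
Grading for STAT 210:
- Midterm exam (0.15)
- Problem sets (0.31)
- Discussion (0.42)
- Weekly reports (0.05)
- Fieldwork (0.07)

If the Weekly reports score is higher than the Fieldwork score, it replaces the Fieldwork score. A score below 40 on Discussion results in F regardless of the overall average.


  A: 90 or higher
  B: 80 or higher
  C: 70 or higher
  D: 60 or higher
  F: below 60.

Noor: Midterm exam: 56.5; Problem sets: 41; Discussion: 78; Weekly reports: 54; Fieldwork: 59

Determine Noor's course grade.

Weekly reports (54) ≤ Fieldwork (59), so Fieldwork stays at 59.
Discussion score 78 ≥ 40: minimum met.
Weighted total:
  Midterm exam 56.5 × 0.15 = 8.475
  Problem sets 41 × 0.31 = 12.71
  Discussion 78 × 0.42 = 32.76
  Weekly reports 54 × 0.05 = 2.7
  Fieldwork 59 × 0.07 = 4.13
Sum = 60.775
60.775 is ≥ 60 and < 70 → D

D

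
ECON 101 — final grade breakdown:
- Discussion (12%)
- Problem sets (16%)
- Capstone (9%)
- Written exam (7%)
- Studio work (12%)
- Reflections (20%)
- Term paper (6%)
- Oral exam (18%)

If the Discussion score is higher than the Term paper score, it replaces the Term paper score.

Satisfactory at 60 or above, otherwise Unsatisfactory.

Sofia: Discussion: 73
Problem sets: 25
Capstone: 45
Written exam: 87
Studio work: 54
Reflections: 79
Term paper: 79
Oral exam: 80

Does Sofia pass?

Satisfactory

Discussion (73) ≤ Term paper (79), so Term paper stays at 79.
Weighted total:
  Discussion 73 × 0.12 = 8.76
  Problem sets 25 × 0.16 = 4
  Capstone 45 × 0.09 = 4.05
  Written exam 87 × 0.07 = 6.09
  Studio work 54 × 0.12 = 6.48
  Reflections 79 × 0.2 = 15.8
  Term paper 79 × 0.06 = 4.74
  Oral exam 80 × 0.18 = 14.4
Sum = 64.32
64.32 ≥ 60 → Satisfactory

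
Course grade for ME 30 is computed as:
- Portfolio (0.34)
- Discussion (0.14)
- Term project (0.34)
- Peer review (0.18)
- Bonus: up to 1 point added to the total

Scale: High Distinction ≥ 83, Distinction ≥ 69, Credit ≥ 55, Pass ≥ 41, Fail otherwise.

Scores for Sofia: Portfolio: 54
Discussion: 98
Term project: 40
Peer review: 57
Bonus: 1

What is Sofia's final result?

Weighted total:
  Portfolio 54 × 0.34 = 18.36
  Discussion 98 × 0.14 = 13.72
  Term project 40 × 0.34 = 13.6
  Peer review 57 × 0.18 = 10.26
Sum = 55.94
Bonus: 55.94 + 1 = 56.94
56.94 is ≥ 55 and < 69 → Credit

Credit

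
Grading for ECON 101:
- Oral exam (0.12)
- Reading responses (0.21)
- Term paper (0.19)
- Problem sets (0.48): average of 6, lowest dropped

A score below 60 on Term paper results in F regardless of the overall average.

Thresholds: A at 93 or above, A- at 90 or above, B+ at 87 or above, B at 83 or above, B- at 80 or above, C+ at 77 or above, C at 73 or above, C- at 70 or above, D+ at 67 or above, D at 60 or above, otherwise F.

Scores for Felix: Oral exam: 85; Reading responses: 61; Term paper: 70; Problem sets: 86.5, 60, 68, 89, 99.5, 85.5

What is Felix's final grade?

C+

Problem sets: drop 60 → average of remaining 5 = 428.5/5 = 85.7
Term paper score 70 ≥ 60: minimum met.
Weighted total:
  Oral exam 85 × 0.12 = 10.2
  Reading responses 61 × 0.21 = 12.81
  Term paper 70 × 0.19 = 13.3
  Problem sets 85.7 × 0.48 = 41.136
Sum = 77.446
77.446 is ≥ 77 and < 80 → C+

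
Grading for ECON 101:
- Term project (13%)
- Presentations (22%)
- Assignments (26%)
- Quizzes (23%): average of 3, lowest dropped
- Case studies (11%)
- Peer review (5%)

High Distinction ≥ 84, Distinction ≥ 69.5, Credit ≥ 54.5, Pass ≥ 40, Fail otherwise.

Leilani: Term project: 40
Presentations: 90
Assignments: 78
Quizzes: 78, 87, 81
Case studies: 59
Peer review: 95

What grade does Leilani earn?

Quizzes: drop 78 → average of remaining 2 = 168/2 = 84
Weighted total:
  Term project 40 × 0.13 = 5.2
  Presentations 90 × 0.22 = 19.8
  Assignments 78 × 0.26 = 20.28
  Quizzes 84 × 0.23 = 19.32
  Case studies 59 × 0.11 = 6.49
  Peer review 95 × 0.05 = 4.75
Sum = 75.84
75.84 is ≥ 69.5 and < 84 → Distinction

Distinction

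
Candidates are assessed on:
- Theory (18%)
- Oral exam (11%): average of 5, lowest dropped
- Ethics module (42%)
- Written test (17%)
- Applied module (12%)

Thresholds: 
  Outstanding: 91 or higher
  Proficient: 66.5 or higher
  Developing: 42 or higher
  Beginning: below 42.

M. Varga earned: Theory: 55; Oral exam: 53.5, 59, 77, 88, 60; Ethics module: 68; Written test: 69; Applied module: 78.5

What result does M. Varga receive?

Proficient

Oral exam: drop 53.5 → average of remaining 4 = 284/4 = 71
Weighted total:
  Theory 55 × 0.18 = 9.9
  Oral exam 71 × 0.11 = 7.81
  Ethics module 68 × 0.42 = 28.56
  Written test 69 × 0.17 = 11.73
  Applied module 78.5 × 0.12 = 9.42
Sum = 67.42
67.42 is ≥ 66.5 and < 91 → Proficient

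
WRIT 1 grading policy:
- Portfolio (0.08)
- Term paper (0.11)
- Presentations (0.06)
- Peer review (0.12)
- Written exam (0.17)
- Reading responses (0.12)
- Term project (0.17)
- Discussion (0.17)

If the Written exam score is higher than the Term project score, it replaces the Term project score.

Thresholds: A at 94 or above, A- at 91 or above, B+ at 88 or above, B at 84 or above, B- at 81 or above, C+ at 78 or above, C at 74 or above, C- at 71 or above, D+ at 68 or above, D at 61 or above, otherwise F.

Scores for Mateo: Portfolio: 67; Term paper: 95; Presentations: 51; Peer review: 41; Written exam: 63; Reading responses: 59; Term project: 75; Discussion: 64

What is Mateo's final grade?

Written exam (63) ≤ Term project (75), so Term project stays at 75.
Weighted total:
  Portfolio 67 × 0.08 = 5.36
  Term paper 95 × 0.11 = 10.45
  Presentations 51 × 0.06 = 3.06
  Peer review 41 × 0.12 = 4.92
  Written exam 63 × 0.17 = 10.71
  Reading responses 59 × 0.12 = 7.08
  Term project 75 × 0.17 = 12.75
  Discussion 64 × 0.17 = 10.88
Sum = 65.21
65.21 is ≥ 61 and < 68 → D

D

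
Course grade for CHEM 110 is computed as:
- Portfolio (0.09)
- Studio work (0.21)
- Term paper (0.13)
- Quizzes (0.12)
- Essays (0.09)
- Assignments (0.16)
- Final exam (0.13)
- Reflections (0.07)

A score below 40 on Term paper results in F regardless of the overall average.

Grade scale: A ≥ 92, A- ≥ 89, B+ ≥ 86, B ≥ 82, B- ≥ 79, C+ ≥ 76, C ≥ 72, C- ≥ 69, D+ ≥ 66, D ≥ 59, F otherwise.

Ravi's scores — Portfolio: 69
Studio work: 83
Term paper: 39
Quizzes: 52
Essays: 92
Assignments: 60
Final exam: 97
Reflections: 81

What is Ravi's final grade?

F

Term paper score 39 < 40: minimum not met.
Weighted total:
  Portfolio 69 × 0.09 = 6.21
  Studio work 83 × 0.21 = 17.43
  Term paper 39 × 0.13 = 5.07
  Quizzes 52 × 0.12 = 6.24
  Essays 92 × 0.09 = 8.28
  Assignments 60 × 0.16 = 9.6
  Final exam 97 × 0.13 = 12.61
  Reflections 81 × 0.07 = 5.67
Sum = 71.11
Because the Term paper minimum was not met, the result is F.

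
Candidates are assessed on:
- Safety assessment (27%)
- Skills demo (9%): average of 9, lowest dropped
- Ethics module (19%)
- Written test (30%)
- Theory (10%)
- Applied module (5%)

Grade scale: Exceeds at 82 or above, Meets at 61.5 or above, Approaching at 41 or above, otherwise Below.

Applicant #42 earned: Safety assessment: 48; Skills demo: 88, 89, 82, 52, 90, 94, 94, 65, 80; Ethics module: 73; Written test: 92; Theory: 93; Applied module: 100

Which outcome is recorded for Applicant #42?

Skills demo: drop 52 → average of remaining 8 = 682/8 = 85.25
Weighted total:
  Safety assessment 48 × 0.27 = 12.96
  Skills demo 85.25 × 0.09 = 7.6725
  Ethics module 73 × 0.19 = 13.87
  Written test 92 × 0.3 = 27.6
  Theory 93 × 0.1 = 9.3
  Applied module 100 × 0.05 = 5
Sum = 76.4025
76.4025 is ≥ 61.5 and < 82 → Meets

Meets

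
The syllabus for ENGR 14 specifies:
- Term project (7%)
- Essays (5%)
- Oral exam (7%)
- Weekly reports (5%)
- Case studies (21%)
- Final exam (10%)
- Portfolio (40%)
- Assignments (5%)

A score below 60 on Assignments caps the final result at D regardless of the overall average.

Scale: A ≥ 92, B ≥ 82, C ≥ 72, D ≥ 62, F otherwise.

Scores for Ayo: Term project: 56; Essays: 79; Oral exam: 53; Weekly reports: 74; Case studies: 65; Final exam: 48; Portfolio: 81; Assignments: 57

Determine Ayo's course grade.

Assignments score 57 < 60: minimum not met.
Weighted total:
  Term project 56 × 0.07 = 3.92
  Essays 79 × 0.05 = 3.95
  Oral exam 53 × 0.07 = 3.71
  Weekly reports 74 × 0.05 = 3.7
  Case studies 65 × 0.21 = 13.65
  Final exam 48 × 0.1 = 4.8
  Portfolio 81 × 0.4 = 32.4
  Assignments 57 × 0.05 = 2.85
Sum = 68.98
68.98 would be D; cap at D applies → D.

D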